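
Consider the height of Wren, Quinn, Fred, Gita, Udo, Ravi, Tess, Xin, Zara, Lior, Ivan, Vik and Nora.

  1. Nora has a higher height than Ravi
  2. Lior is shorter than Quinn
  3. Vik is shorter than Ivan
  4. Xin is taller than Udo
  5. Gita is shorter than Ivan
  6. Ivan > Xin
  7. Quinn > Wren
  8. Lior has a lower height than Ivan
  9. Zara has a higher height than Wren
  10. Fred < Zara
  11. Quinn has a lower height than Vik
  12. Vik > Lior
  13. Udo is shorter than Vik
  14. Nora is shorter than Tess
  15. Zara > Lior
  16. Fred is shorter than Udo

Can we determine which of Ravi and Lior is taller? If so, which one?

undetermined

Following every chain through Lior: above Lior we get Quinn, Zara, Vik, Ivan.
Ravi is not reached, and no chain runs the other way from Ravi to Lior.
So the given relations leave the order of Lior and Ravi undetermined.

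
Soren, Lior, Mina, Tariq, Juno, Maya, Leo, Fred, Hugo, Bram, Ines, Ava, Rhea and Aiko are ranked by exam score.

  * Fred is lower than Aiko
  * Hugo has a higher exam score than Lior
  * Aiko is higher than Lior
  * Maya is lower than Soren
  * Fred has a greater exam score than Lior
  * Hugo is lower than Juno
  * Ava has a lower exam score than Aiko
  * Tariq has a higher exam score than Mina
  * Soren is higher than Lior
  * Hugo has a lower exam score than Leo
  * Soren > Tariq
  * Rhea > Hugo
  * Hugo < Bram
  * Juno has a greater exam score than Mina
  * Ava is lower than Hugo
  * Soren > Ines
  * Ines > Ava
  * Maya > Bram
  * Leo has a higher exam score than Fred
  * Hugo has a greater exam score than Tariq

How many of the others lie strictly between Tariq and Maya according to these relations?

The relations place Tariq below Maya. An element lies strictly between them when it is forced above Tariq and also forced below Maya.
Above Tariq: {Hugo, Juno, Bram, Soren, Leo, Rhea}. Below Maya: {Mina, Lior, Ava, Hugo, Bram}.
Intersection: {Hugo, Bram} — 2.

2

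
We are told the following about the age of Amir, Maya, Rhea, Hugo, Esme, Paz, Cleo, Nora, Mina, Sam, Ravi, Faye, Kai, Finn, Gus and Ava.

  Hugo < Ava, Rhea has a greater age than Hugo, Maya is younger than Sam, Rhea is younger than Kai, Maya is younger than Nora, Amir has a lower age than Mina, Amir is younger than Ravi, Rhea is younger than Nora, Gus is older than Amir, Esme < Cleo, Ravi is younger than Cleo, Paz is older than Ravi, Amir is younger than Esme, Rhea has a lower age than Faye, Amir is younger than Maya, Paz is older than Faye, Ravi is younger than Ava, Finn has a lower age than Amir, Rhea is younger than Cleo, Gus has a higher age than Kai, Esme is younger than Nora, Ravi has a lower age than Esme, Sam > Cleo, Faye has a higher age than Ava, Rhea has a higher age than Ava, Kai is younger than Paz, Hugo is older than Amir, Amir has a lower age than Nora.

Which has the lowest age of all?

Amir is not least since Finn < Amir; Ravi is not least since Amir < Ravi; Mina is not least since Amir < Mina; Hugo is not least since Amir < Hugo; Esme is not least since Ravi < Esme; Ava is not least since Hugo < Ava; Rhea is not least since Ava < Rhea; Maya is not least since Amir < Maya; Cleo is not least since Esme < Cleo; Kai is not least since Rhea < Kai; Gus is not least since Kai < Gus; Faye is not least since Ava < Faye; Paz is not least since Faye < Paz; Sam is not least since Cleo < Sam; Nora is not least since Maya < Nora.
Only Finn has nothing below it, so Finn is the lowest age.

Finn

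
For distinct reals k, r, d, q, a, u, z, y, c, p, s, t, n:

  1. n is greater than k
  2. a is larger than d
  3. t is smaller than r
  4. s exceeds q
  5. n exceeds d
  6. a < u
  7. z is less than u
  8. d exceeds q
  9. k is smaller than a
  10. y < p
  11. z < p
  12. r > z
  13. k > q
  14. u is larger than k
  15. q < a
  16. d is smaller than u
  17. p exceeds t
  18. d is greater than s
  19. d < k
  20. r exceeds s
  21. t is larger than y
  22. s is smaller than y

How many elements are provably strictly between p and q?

3

Chaining upward from q reaches: s, d, k, a, y, u, t, r, n.
Chaining downward from p reaches: z, s, y, t.
Strictly between q and p are those in both lists: s, y, t — 3 elements.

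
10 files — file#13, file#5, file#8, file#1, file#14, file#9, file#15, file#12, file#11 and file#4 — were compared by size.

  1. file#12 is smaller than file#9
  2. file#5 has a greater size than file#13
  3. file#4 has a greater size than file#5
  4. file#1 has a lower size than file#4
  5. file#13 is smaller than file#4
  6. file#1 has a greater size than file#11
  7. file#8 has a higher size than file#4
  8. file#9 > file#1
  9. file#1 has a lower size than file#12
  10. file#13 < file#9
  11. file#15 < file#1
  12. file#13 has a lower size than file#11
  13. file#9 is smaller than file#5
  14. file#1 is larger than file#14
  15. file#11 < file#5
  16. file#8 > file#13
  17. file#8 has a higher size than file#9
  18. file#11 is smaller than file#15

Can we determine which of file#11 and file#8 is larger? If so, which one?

file#11 < file#15 and file#15 < file#1 give file#11 < file#1.
Then file#1 < file#12 extends the chain to file#12.
With file#12 < file#9: file#11 < file#15 < file#1 < file#12 < file#9.
With file#9 < file#5: file#11 < file#15 < file#1 < file#12 < file#9 < file#5.
With file#5 < file#4: file#11 < file#15 < file#1 < file#12 < file#9 < file#5 < file#4.
Then file#4 < file#8 extends the chain to file#8.
So file#8 is larger.

file#8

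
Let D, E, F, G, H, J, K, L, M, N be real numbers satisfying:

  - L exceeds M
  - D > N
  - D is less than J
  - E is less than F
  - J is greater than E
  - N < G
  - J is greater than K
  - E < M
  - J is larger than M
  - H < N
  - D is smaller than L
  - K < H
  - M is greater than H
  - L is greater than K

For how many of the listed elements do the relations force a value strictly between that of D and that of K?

The relations place K below D. An element lies strictly between them when it is forced above K and also forced below D.
Above K: {H, N, M, G, J, L}. Below D: {H, N}.
Intersection: {H, N} — 2.

2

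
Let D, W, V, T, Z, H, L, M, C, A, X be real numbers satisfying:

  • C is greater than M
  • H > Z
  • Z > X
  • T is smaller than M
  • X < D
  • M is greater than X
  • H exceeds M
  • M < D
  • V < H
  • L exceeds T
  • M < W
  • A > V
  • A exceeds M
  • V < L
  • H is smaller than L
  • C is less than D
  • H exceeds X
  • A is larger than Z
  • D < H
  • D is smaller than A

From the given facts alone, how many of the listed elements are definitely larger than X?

8

The elements the relations force above X are M, C, D, Z, A, H, W, L — no chain reaches any other.
That is 8.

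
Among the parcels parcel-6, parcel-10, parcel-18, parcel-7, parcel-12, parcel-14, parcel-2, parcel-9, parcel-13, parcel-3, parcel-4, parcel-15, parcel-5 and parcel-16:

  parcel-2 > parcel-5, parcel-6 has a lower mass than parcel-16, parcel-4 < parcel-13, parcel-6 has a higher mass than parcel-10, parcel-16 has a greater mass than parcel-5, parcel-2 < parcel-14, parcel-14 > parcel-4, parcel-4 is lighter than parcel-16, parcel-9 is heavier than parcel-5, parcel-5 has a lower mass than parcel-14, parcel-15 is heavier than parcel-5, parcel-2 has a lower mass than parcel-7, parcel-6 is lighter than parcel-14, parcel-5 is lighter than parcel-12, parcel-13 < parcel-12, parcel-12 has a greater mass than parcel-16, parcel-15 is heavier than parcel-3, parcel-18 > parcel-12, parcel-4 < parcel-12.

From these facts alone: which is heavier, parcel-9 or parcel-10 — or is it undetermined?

Following every chain through parcel-10: above parcel-10 we get parcel-6, parcel-16, parcel-14, parcel-12, parcel-18.
parcel-9 is not reached, and no chain runs the other way from parcel-9 to parcel-10.
So the given relations leave the order of parcel-10 and parcel-9 undetermined.

undetermined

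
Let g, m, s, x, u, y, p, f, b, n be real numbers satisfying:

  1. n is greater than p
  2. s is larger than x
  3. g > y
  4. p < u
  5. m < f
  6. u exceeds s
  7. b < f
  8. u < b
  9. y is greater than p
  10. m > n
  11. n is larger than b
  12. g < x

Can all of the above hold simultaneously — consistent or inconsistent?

The single ordering p < y < g < x < s < u < b < n < m < f satisfies every listed relation, so no contradiction arises.

consistent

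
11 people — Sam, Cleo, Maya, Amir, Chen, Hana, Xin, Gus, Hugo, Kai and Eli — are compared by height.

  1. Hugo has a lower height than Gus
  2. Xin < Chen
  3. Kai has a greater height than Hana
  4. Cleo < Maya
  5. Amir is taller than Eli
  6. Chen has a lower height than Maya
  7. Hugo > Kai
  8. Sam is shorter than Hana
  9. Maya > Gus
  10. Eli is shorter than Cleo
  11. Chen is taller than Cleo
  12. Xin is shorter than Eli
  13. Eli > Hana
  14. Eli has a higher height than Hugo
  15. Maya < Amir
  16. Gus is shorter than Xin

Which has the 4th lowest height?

Hugo

Chaining the given pairs: Sam < Hana < Kai < Hugo < Gus < Xin < Eli < Cleo < Chen < Maya < Amir.
Counting 4 from the smallest end gives Hugo.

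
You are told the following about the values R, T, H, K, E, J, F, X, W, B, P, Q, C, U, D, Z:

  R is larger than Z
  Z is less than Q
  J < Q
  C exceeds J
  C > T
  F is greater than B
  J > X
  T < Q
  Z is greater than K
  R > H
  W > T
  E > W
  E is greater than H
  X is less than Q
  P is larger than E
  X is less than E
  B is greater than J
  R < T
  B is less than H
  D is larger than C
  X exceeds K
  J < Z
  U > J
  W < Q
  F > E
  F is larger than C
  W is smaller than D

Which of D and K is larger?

D

K < X and X < J give K < J.
With J < B: K < X < J < B.
With B < H: K < X < J < B < H.
Then H < R extends the chain to R.
Then R < T extends the chain to T.
Then T < C extends the chain to C.
Then C < D extends the chain to D.
So K < D; D is the larger of the two.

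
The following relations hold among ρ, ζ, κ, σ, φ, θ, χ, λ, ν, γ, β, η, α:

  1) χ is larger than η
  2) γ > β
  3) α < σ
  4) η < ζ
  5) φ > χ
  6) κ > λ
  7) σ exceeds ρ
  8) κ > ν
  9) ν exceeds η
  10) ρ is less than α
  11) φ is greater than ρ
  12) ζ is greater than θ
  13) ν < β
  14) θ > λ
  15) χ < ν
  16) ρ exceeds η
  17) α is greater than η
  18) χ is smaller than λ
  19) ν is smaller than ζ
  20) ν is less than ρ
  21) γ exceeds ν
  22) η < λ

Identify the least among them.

Chaining upward from η: directly above it, χ, λ, ν, ρ, α, ζ; then θ, β, γ, σ, φ, κ.
That covers every other element, and nothing is given below η, so η is the least.

η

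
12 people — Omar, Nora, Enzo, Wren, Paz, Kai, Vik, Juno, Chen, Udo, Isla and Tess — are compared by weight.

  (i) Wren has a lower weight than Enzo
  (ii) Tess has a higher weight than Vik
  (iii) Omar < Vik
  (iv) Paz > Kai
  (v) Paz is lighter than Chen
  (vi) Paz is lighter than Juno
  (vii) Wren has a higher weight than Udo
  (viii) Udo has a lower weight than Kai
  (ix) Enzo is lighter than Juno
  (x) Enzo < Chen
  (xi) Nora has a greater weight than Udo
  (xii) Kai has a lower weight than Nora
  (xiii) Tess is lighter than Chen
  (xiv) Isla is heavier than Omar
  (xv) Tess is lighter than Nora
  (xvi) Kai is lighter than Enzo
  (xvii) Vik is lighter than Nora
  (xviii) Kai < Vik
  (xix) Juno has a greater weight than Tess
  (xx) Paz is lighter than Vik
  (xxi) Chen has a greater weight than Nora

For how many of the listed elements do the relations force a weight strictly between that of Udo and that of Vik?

2

Chaining upward from Udo reaches: Kai, Wren, Paz, Enzo, Tess, Juno, Nora, Chen.
Chaining downward from Vik reaches: Kai, Omar, Paz.
Strictly between Udo and Vik are those in both lists: Kai, Paz — 2 elements.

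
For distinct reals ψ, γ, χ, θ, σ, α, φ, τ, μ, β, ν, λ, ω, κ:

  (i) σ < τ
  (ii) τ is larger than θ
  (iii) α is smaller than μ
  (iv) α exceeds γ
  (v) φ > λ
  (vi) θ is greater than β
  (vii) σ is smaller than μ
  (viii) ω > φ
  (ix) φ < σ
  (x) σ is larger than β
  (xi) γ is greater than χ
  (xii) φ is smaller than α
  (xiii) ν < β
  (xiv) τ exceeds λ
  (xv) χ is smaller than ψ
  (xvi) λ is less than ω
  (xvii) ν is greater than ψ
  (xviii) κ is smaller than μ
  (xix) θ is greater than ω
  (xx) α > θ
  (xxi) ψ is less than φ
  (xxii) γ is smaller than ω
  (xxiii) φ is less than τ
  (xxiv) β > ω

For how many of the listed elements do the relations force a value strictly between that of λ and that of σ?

3

Chaining upward from λ reaches: φ, ω, β, θ, α, τ, μ.
Chaining downward from σ reaches: χ, ψ, γ, φ, ω, ν, β.
Strictly between λ and σ are those in both lists: φ, ω, β — 3 elements.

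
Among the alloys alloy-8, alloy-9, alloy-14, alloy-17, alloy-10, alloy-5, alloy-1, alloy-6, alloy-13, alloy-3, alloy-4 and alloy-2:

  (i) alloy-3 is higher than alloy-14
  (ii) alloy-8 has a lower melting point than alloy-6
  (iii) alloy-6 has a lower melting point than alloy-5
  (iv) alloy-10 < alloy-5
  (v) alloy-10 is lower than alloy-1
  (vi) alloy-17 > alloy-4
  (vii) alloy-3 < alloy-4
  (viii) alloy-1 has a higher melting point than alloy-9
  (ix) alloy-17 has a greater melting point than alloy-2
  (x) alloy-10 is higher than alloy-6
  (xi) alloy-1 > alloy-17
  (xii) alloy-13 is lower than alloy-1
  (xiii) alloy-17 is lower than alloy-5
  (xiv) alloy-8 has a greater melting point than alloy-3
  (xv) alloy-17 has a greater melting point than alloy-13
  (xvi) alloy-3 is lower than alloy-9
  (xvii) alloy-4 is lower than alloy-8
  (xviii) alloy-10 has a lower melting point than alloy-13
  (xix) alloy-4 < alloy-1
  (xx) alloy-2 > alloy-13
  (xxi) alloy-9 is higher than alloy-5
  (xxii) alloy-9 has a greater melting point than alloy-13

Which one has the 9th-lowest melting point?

alloy-17

The consecutive relations fix a unique order: alloy-14 < alloy-3 < alloy-4 < alloy-8 < alloy-6 < alloy-10 < alloy-13 < alloy-2 < alloy-17 < alloy-5 < alloy-9 < alloy-1.
Counting 9 from the smallest end gives alloy-17.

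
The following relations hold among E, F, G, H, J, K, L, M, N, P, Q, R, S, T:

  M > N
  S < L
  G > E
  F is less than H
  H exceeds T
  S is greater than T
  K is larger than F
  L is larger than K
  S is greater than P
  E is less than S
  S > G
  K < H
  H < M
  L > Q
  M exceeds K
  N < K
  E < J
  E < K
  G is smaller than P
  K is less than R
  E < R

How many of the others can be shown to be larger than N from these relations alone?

Directly above N: K, M.
One step further: H, R, L (5 so far).
Nothing else is reachable above N; 5 in all.

5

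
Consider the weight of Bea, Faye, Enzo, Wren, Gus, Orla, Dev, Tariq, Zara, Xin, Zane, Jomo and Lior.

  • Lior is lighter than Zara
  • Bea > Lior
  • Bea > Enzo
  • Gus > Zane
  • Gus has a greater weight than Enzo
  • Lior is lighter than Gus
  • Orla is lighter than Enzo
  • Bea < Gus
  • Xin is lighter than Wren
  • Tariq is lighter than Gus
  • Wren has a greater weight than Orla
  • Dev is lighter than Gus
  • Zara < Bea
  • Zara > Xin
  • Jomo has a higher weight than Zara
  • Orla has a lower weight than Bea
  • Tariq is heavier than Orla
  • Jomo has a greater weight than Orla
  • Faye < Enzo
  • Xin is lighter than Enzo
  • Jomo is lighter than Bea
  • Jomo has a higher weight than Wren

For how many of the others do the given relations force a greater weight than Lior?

From Lior the given relations immediately reach Zara, Bea, Gus.
From those, Jomo — 4 in total.
No other element is forced above Lior by the given relations, so the count is 4.

4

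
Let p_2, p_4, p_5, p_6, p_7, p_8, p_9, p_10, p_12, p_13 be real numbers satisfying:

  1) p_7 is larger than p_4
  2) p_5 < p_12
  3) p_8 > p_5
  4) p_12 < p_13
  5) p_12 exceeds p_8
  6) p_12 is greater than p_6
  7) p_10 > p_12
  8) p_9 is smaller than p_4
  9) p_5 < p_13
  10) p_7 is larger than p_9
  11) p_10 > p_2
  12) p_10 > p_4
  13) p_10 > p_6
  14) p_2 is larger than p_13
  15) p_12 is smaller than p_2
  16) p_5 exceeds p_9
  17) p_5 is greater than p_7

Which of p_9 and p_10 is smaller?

p_9

Link the given pairs in sequence: p_9 < p_4; p_4 < p_7; p_7 < p_5; p_5 < p_8; p_8 < p_12; p_12 < p_13; p_13 < p_2; p_2 < p_10.
Chaining these gives p_9 < p_4 < p_7 < p_5 < p_8 < p_12 < p_13 < p_2 < p_10.
So p_9 < p_10; p_9 is the smaller of the two.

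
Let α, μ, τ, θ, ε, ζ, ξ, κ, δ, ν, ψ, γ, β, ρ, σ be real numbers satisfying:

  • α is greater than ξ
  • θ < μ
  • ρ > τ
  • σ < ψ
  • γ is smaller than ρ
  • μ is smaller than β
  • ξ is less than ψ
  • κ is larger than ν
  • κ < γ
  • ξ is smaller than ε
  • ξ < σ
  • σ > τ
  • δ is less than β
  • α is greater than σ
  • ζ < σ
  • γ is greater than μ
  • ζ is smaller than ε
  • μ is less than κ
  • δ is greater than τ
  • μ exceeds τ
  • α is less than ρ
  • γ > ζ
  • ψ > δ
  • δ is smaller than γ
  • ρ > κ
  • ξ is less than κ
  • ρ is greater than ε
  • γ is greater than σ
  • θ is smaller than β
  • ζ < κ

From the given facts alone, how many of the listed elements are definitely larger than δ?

4

Directly above δ: β, ψ, γ.
One step further: ρ (4 so far).
No other element is forced above δ by the given relations, so the count is 4.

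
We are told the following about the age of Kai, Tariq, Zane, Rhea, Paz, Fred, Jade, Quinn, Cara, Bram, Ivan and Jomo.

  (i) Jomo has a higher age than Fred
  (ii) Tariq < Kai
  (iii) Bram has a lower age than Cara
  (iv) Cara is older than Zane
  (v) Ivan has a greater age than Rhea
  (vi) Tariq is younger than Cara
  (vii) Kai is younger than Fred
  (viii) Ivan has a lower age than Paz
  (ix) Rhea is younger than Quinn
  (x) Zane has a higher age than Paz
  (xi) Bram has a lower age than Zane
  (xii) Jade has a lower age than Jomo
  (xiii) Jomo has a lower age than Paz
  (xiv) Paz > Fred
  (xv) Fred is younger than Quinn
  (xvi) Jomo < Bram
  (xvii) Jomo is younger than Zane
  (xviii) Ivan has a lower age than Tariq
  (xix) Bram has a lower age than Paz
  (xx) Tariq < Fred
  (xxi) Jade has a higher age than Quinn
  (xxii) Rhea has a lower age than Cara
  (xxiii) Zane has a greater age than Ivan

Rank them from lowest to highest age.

Rhea < Ivan < Tariq < Kai < Fred < Quinn < Jade < Jomo < Bram < Paz < Zane < Cara

Nothing is placed below Rhea, so it is least; from there Rhea < Ivan; Ivan < Tariq; Tariq < Kai; Kai < Fred; Fred < Quinn; Quinn < Jade; Jade < Jomo; Jomo < Bram; Bram < Paz; Paz < Zane; Zane < Cara, each given directly.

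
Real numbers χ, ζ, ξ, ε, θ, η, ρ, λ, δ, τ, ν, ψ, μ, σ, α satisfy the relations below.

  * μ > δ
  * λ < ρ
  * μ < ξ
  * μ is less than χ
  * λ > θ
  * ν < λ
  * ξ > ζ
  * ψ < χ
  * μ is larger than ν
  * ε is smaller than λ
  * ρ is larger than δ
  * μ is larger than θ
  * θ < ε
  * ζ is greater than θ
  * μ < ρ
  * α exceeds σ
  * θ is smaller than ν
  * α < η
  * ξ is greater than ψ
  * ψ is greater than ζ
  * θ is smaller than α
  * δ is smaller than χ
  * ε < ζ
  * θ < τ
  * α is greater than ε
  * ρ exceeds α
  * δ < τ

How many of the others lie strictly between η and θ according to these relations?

2

The relations place θ below η. An element lies strictly between them when it is forced above θ and also forced below η.
Above θ: {ε, ζ, α, ν, λ, τ, μ, ψ, ξ, ρ, χ}. Below η: {σ, ε, α}.
Intersection: {ε, α} — 2.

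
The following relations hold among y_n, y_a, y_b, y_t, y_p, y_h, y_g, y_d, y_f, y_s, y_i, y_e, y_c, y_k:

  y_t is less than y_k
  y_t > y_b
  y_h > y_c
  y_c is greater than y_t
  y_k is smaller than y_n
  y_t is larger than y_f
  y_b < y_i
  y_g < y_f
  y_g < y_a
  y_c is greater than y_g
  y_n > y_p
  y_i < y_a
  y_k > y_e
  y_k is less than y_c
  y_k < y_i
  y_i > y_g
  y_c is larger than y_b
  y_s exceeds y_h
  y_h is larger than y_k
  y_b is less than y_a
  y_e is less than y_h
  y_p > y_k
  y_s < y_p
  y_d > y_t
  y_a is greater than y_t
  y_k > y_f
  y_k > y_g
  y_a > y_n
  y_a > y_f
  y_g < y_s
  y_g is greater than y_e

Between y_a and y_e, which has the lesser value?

y_e < y_g and y_g < y_f give y_e < y_f.
With y_f < y_t: y_e < y_g < y_f < y_t.
Then y_t < y_k extends the chain to y_k.
Then y_k < y_c extends the chain to y_c.
Then y_c < y_h extends the chain to y_h.
With y_h < y_s: y_e < y_g < y_f < y_t < y_k < y_c < y_h < y_s.
Then y_s < y_p extends the chain to y_p.
With y_p < y_n: y_e < y_g < y_f < y_t < y_k < y_c < y_h < y_s < y_p < y_n.
With y_n < y_a: y_e < y_g < y_f < y_t < y_k < y_c < y_h < y_s < y_p < y_n < y_a.
So y_e < y_a; y_e is the smaller of the two.

y_e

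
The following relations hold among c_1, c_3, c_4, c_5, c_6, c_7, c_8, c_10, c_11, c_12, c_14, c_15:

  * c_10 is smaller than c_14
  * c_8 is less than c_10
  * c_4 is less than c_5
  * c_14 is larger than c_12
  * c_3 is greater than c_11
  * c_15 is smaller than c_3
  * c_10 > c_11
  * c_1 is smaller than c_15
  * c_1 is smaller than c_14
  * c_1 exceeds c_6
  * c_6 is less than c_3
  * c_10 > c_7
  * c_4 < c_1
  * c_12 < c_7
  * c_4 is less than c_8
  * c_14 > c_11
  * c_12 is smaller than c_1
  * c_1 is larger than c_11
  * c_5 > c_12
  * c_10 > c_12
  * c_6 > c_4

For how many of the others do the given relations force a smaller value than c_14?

Directly below c_14: c_12, c_11, c_10, c_1.
One step further: c_4, c_8, c_7, c_6 (8 so far).
Nothing else is reachable below c_14; 8 in all.

8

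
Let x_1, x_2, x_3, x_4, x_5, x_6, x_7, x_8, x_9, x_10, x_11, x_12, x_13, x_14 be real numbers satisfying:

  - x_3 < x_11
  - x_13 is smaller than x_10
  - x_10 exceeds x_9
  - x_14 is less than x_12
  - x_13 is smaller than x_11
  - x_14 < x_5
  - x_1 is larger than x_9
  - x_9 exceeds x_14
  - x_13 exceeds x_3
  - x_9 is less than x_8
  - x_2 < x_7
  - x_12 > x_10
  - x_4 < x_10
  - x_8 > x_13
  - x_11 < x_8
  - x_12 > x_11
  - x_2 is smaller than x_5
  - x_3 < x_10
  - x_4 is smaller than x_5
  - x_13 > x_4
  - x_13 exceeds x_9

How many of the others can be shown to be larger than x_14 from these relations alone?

8

Directly above x_14: x_9, x_5, x_12.
One step further: x_13, x_10, x_1, x_8 (7 so far).
One step further: x_11 (8 so far).
Nothing else is reachable above x_14; 8 in all.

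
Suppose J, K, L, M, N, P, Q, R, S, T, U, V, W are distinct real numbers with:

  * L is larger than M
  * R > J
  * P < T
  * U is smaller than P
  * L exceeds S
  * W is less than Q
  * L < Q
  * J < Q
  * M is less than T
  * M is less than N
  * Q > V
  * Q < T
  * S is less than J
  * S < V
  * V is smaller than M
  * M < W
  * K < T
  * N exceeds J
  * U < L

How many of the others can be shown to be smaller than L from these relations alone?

4

Directly below L: U, S, M.
One step further: V (4 so far).
No other element is forced below L by the given relations, so the count is 4.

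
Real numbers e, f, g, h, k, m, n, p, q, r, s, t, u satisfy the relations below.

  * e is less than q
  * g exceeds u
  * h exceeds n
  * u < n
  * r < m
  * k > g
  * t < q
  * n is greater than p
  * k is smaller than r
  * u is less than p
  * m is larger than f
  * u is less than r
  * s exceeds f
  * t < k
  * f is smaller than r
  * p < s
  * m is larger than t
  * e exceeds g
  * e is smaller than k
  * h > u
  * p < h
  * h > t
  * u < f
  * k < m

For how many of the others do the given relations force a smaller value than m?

7

The elements the relations force below m are u, f, t, g, e, k, r — no chain reaches any other.
That is 7.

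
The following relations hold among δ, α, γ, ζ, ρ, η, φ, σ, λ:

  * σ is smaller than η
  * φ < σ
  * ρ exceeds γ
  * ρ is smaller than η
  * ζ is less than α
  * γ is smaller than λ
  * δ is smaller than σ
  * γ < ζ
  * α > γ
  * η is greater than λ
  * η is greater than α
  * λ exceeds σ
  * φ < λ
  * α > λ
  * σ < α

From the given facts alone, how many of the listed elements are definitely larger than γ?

5

Directly above γ: ρ, ζ, λ, α.
One step further: η (5 so far).
No other element is forced above γ by the given relations, so the count is 5.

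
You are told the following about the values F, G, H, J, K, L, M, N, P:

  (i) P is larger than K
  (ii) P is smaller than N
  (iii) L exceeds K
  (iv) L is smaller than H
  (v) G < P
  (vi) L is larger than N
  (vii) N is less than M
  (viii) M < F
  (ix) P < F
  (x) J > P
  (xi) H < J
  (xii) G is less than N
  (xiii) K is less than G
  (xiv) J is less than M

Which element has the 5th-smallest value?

The consecutive relations fix a unique order: K < G < P < N < L < H < J < M < F.
The 5th smallest is L.

L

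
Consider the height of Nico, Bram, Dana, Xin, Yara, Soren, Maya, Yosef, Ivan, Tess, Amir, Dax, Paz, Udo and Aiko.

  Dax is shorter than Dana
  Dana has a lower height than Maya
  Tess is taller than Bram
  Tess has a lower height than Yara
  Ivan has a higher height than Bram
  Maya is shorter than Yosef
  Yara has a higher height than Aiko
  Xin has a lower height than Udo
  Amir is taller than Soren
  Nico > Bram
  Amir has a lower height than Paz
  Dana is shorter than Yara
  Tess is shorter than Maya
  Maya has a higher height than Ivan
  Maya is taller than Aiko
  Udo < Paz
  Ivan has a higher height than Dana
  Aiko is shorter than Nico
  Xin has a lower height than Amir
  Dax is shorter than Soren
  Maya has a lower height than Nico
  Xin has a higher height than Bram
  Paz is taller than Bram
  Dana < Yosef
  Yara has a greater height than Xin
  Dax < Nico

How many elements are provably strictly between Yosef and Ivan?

1

Chaining upward from Ivan reaches: Maya, Nico.
Chaining downward from Yosef reaches: Aiko, Dax, Bram, Dana, Tess, Maya.
Strictly between Ivan and Yosef are those in both lists: Maya — 1 element.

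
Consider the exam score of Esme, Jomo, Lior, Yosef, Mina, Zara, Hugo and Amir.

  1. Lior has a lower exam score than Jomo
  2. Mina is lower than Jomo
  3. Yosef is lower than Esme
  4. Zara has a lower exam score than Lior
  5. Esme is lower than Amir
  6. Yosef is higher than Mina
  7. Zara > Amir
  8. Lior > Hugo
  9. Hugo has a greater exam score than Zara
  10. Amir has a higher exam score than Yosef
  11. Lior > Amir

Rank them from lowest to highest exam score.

Each adjacent pair is fixed by a given relation: Mina < Yosef; Yosef < Esme; Esme < Amir; Amir < Zara; Zara < Hugo; Hugo < Lior; Lior < Jomo. Chaining them end to end gives the full order.

Mina < Yosef < Esme < Amir < Zara < Hugo < Lior < Jomo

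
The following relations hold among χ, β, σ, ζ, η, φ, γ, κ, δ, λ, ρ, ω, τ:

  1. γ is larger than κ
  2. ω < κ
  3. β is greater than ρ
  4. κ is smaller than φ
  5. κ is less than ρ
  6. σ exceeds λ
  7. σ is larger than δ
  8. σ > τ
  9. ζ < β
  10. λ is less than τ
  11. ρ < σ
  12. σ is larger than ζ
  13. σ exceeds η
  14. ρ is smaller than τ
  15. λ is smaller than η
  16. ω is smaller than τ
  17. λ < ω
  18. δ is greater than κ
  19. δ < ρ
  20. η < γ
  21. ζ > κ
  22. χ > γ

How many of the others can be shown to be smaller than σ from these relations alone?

8

From σ the given relations immediately reach λ, ζ, δ, ρ, η, τ.
From those, ω, κ — 8 in total.
Nothing else is reachable below σ; 8 in all.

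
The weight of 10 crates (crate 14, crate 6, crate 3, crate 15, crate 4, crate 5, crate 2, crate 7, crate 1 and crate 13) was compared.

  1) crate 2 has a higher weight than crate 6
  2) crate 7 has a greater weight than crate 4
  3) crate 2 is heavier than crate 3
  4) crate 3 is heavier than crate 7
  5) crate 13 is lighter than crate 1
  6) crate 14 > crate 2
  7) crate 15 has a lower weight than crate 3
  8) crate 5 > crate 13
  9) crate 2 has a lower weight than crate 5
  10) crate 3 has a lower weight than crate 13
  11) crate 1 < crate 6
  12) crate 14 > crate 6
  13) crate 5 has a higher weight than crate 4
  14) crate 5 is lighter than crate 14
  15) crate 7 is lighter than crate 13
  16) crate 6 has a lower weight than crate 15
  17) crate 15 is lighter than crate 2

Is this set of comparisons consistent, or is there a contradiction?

Chaining the given relations yields crate 3 < crate 13 < crate 1 < crate 6 < crate 15, so crate 3 < crate 15. But one relation states crate 15 < crate 3. These cannot both hold.

inconsistent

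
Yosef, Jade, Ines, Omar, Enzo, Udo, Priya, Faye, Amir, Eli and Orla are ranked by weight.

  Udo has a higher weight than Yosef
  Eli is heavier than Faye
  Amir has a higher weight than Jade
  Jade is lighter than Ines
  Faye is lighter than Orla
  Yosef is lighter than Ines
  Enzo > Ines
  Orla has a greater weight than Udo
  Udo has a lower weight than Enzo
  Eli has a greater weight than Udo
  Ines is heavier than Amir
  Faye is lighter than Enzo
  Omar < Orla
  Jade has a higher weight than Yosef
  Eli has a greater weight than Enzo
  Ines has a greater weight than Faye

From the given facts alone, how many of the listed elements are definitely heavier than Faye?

4

The elements the relations force above Faye are Ines, Enzo, Eli, Orla — no chain reaches any other.
That is 4.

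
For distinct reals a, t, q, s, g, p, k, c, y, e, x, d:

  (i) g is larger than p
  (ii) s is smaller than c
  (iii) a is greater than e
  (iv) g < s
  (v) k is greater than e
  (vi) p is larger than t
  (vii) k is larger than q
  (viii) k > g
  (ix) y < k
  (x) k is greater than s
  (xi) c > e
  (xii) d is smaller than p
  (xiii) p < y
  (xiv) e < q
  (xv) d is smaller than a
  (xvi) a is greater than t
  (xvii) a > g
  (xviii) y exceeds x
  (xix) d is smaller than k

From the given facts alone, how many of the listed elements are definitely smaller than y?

4

The elements the relations force below y are t, d, p, x — no chain reaches any other.
That is 4.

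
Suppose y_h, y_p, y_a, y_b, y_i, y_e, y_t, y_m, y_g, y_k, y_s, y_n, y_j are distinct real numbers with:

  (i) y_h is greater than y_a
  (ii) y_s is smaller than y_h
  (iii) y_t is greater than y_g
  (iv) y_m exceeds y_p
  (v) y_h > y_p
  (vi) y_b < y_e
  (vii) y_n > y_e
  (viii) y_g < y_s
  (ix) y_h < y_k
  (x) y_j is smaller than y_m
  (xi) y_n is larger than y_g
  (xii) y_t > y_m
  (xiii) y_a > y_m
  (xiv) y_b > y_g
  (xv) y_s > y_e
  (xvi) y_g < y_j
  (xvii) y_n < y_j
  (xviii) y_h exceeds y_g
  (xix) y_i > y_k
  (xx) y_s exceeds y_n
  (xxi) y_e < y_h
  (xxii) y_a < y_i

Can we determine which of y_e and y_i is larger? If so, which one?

y_i

y_e < y_n and y_n < y_j give y_e < y_j.
With y_j < y_m: y_e < y_n < y_j < y_m.
Then y_m < y_a extends the chain to y_a.
Then y_a < y_h extends the chain to y_h.
Then y_h < y_k extends the chain to y_k.
With y_k < y_i: y_e < y_n < y_j < y_m < y_a < y_h < y_k < y_i.
So y_i is larger.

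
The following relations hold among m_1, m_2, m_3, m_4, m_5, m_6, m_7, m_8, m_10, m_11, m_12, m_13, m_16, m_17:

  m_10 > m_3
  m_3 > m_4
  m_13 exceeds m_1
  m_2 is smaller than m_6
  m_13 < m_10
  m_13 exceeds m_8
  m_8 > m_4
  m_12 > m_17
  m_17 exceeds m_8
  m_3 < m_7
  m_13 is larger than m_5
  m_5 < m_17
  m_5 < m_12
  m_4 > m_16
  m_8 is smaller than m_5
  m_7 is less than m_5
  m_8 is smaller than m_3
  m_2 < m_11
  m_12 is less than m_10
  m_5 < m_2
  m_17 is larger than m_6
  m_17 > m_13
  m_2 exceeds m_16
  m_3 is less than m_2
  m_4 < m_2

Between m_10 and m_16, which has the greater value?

m_10

m_16 < m_4 < m_8 < m_5 < m_2 < m_6 < m_17 < m_12 < m_10, by transitivity through m_4, m_8, m_5, m_2, m_6, m_17, m_12.
So m_16 < m_10; m_10 is the larger of the two.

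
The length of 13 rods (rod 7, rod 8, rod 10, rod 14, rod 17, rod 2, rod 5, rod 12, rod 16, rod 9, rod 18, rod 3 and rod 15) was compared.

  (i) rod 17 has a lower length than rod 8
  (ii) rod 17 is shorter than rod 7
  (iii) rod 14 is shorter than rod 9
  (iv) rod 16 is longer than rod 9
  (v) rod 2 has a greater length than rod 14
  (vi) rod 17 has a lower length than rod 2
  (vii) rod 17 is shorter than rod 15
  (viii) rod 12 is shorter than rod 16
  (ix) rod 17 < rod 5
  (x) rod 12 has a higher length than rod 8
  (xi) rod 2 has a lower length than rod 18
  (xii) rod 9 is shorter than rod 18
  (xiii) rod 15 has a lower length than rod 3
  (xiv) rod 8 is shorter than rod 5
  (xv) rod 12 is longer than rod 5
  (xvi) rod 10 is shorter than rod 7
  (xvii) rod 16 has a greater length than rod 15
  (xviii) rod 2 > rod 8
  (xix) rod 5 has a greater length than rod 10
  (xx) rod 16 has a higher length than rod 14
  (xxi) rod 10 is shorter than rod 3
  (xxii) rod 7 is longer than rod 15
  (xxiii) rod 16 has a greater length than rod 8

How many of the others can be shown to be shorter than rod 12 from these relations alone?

4

Directly below rod 12: rod 8, rod 5.
One step further: rod 10, rod 17 (4 so far).
No other element is forced below rod 12 by the given relations, so the count is 4.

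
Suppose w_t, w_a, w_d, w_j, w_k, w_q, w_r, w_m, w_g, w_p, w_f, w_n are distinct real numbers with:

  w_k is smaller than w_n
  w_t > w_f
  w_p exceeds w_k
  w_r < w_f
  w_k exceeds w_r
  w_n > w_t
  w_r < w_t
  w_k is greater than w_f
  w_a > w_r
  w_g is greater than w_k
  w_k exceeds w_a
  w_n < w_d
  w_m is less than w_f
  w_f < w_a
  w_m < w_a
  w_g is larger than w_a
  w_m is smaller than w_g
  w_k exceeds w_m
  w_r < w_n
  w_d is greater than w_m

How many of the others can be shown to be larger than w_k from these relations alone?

From w_k the given relations immediately reach w_n, w_g, w_p.
From those, w_d — 4 in total.
No other element is forced above w_k by the given relations, so the count is 4.

4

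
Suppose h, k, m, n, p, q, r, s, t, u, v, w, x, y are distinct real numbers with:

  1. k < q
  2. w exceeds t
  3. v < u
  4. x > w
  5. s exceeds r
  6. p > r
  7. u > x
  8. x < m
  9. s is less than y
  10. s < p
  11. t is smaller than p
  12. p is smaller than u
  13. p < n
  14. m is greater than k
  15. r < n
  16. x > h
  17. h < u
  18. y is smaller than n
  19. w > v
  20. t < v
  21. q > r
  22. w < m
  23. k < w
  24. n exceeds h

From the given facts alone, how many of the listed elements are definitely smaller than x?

From x the given relations immediately reach h, w.
From those, t, k, v — 5 in total.
No other element is forced below x by the given relations, so the count is 5.

5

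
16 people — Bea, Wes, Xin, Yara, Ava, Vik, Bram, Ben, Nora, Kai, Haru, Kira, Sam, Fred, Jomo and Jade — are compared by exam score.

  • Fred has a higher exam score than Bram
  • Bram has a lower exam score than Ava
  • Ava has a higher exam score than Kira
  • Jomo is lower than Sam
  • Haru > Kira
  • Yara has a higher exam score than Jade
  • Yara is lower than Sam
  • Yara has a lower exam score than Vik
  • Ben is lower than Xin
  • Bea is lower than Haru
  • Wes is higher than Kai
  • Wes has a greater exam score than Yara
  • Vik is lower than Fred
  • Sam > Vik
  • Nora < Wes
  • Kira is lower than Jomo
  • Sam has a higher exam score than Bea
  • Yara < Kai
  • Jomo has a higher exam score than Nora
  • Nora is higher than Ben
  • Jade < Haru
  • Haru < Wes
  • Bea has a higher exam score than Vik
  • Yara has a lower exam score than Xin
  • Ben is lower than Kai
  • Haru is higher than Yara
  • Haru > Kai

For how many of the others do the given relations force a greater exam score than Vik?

Directly above Vik: Bea, Sam, Fred.
One step further: Haru (4 so far).
One step further: Wes (5 so far).
No other element is forced above Vik by the given relations, so the count is 5.

5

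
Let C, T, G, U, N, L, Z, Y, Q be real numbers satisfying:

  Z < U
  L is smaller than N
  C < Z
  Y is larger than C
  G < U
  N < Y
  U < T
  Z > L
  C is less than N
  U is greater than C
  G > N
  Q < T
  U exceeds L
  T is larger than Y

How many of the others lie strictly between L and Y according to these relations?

1

The relations place L below Y. An element lies strictly between them when it is forced above L and also forced below Y.
Above L: {N, G, Z, U, T}. Below Y: {C, N}.
Intersection: {N} — 1.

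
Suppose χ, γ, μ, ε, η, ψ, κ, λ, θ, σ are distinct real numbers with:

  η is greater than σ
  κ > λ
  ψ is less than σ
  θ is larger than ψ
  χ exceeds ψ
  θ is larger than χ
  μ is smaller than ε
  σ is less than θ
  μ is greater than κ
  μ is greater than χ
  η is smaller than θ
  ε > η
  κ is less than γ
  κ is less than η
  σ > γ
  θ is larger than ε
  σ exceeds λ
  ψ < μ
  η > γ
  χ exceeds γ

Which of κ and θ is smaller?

κ < γ and γ < σ give κ < σ.
With σ < η: κ < γ < σ < η.
With η < ε: κ < γ < σ < η < ε.
With ε < θ: κ < γ < σ < η < ε < θ.
So κ < θ; κ is the smaller of the two.

κ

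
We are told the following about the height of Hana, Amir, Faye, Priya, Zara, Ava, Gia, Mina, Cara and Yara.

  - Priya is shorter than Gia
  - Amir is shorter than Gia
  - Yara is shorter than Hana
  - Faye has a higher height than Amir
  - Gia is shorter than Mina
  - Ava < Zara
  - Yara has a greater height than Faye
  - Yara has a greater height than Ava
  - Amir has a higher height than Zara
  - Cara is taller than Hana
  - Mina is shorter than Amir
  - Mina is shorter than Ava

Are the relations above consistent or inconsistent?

inconsistent

We have Amir < Gia stated directly, yet also Gia < Mina < Ava < Zara < Amir by chaining the others — so Gia < Amir. Contradiction.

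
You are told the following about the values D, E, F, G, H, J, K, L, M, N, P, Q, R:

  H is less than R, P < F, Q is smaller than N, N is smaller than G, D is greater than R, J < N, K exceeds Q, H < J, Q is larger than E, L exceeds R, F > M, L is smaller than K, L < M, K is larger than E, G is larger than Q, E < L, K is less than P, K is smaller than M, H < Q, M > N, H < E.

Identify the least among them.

H

Chaining upward from H: directly above it, E, R, J, Q; then L, N, K, G, D; then M, P; then F.
That covers every other element, and nothing is given below H, so H is the least.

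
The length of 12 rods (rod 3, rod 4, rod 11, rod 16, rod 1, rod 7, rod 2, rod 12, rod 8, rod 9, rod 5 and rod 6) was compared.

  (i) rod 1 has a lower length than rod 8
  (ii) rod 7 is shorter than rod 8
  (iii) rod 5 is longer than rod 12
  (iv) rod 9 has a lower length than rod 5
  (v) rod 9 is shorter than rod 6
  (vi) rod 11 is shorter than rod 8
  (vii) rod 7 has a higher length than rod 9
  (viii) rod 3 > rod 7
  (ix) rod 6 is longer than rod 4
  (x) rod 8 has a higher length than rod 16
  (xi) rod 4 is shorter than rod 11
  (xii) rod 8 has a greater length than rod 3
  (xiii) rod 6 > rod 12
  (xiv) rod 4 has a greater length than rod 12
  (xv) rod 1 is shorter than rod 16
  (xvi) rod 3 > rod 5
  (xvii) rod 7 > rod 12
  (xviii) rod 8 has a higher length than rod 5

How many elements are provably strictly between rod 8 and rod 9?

Chaining upward from rod 9 reaches: rod 7, rod 5, rod 3, rod 6.
Chaining downward from rod 8 reaches: rod 12, rod 1, rod 4, rod 7, rod 5, rod 16, rod 3, rod 11.
Strictly between rod 9 and rod 8 are those in both lists: rod 7, rod 5, rod 3 — 3 elements.

3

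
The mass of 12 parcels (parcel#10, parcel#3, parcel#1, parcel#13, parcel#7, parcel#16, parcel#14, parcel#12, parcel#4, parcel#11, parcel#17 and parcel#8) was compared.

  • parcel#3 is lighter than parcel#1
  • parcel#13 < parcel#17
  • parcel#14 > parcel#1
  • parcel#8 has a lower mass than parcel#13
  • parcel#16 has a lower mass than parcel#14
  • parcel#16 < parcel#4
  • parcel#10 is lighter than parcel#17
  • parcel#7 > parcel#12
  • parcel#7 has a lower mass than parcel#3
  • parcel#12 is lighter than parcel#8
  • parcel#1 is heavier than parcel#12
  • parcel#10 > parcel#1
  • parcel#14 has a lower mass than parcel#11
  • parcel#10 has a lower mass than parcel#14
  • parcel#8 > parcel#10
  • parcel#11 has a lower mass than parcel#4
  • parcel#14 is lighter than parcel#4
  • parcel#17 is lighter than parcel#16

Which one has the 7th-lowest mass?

parcel#13

Piecing the relations together gives one ordering: parcel#12 < parcel#7 < parcel#3 < parcel#1 < parcel#10 < parcel#8 < parcel#13 < parcel#17 < parcel#16 < parcel#14 < parcel#11 < parcel#4.
The 7th smallest is parcel#13.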